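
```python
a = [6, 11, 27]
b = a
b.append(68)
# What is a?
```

After line 1: a = [6, 11, 27]
After line 2 (b = a is an alias, same object): a = [6, 11, 27], b = [6, 11, 27]
After line 3 (b.append mutates the shared list): a = [6, 11, 27, 68], b = [6, 11, 27, 68]

[6, 11, 27, 68]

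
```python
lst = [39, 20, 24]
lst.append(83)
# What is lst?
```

[39, 20, 24, 83]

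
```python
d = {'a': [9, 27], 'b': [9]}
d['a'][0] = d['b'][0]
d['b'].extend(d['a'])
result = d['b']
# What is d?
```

After line 1: d = {'a': [9, 27], 'b': [9]}
After line 2 (a[0] = b[0] = 9): d = {'a': [9, 27], 'b': [9]}
After line 3 (b.extend(a) appends [9, 27]): d = {'a': [9, 27], 'b': [9, 9, 27]}
After line 4: result = d['b'] = [9, 9, 27]

{'a': [9, 27], 'b': [9, 9, 27]}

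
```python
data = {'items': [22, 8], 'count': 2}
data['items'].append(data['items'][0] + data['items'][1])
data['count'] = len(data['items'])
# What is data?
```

After line 1: data = {'items': [22, 8], 'count': 2}
After line 2 (append 22 + 8 = 30): data = {'items': [22, 8, 30], 'count': 2}
After line 3 (count = len(items) = 3): data = {'items': [22, 8, 30], 'count': 3}

{'items': [22, 8, 30], 'count': 3}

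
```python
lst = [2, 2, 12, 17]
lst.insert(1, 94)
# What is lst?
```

[2, 94, 2, 12, 17]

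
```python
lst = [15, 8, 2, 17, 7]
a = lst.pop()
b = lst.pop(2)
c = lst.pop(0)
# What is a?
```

After line 1: lst = [15, 8, 2, 17, 7]
After line 2 (pop() -> a = 7): lst = [15, 8, 2, 17]
After line 3 (pop(2) -> b = 2): lst = [15, 8, 17]
After line 4 (pop(0) -> c = 15): lst = [8, 17]

7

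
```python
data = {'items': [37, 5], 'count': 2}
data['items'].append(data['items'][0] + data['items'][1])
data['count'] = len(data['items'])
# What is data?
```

After line 1: data = {'items': [37, 5], 'count': 2}
After line 2 (append 37 + 5 = 42): data = {'items': [37, 5, 42], 'count': 2}
After line 3 (count = len(items) = 3): data = {'items': [37, 5, 42], 'count': 3}

{'items': [37, 5, 42], 'count': 3}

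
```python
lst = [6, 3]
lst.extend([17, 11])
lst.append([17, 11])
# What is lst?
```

After line 1: lst = [6, 3]
After line 2 (extend unpacks [17, 11]): lst = [6, 3, 17, 11]
After line 3 (append adds [17, 11] as single element): lst = [6, 3, 17, 11, [17, 11]]

[6, 3, 17, 11, [17, 11]]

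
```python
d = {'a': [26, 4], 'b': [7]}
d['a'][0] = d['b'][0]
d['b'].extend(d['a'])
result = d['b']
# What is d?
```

After line 1: d = {'a': [26, 4], 'b': [7]}
After line 2 (a[0] = b[0] = 7): d = {'a': [7, 4], 'b': [7]}
After line 3 (b.extend(a) appends [7, 4]): d = {'a': [7, 4], 'b': [7, 7, 4]}
After line 4: result = d['b'] = [7, 7, 4]

{'a': [7, 4], 'b': [7, 7, 4]}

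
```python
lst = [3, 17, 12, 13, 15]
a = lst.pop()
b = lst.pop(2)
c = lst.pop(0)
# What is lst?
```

After line 1: lst = [3, 17, 12, 13, 15]
After line 2 (pop() -> a = 15): lst = [3, 17, 12, 13]
After line 3 (pop(2) -> b = 12): lst = [3, 17, 13]
After line 4 (pop(0) -> c = 3): lst = [17, 13]

[17, 13]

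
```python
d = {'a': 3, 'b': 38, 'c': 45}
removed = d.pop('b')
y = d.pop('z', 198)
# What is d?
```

After line 1: d = {'a': 3, 'b': 38, 'c': 45}
After line 2 (pop 'b' returns 38): d = {'a': 3, 'c': 45}, removed = 38
After line 3 (pop 'z' missing, returns default 198): d = {'a': 3, 'c': 45}, y = 198

{'a': 3, 'c': 45}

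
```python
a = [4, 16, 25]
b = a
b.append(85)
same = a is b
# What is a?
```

After line 1: a = [4, 16, 25]
After line 2 (b = a is an alias, same object): a = [4, 16, 25], b = [4, 16, 25]
After line 3 (b.append mutates the shared list): a = [4, 16, 25, 85], b = [4, 16, 25, 85]
After line 4 (same = a is b; same object -> True): same = True

[4, 16, 25, 85]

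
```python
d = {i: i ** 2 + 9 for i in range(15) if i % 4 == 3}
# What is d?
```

{3: 18, 7: 58, 11: 130}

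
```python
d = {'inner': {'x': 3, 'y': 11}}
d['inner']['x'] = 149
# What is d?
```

After line 1: d = {'inner': {'x': 3, 'y': 11}}
After line 2 (inner x overwritten): d = {'inner': {'x': 149, 'y': 11}}

{'inner': {'x': 149, 'y': 11}}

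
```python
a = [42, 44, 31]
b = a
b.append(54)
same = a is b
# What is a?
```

After line 1: a = [42, 44, 31]
After line 2 (b = a is an alias, same object): a = [42, 44, 31], b = [42, 44, 31]
After line 3 (b.append mutates the shared list): a = [42, 44, 31, 54], b = [42, 44, 31, 54]
After line 4 (same = a is b; same object -> True): same = True

[42, 44, 31, 54]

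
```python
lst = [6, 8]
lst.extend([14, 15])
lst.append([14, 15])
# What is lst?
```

After line 1: lst = [6, 8]
After line 2 (extend unpacks [14, 15]): lst = [6, 8, 14, 15]
After line 3 (append adds [14, 15] as single element): lst = [6, 8, 14, 15, [14, 15]]

[6, 8, 14, 15, [14, 15]]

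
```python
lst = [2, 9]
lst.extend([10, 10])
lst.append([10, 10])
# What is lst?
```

After line 1: lst = [2, 9]
After line 2 (extend unpacks [10, 10]): lst = [2, 9, 10, 10]
After line 3 (append adds [10, 10] as single element): lst = [2, 9, 10, 10, [10, 10]]

[2, 9, 10, 10, [10, 10]]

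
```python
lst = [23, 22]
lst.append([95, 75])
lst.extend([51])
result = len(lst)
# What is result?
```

After line 1: lst = [23, 22]
After line 2 (append adds [95, 75] as single element): lst = [23, 22, [95, 75]]
After line 3 (extend unpacks [51], adds 51): lst = [23, 22, [95, 75], 51]
After line 4: result = len(lst) = 4

4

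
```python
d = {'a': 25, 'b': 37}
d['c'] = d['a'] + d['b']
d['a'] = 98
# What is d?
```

After line 1: d = {'a': 25, 'b': 37}
After line 2 (d['c'] = 25 + 37): d = {'a': 25, 'b': 37, 'c': 62}
After line 3: d = {'a': 98, 'b': 37, 'c': 62}

{'a': 98, 'b': 37, 'c': 62}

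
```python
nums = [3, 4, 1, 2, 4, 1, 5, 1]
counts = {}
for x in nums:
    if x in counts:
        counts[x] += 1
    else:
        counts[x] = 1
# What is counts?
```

Initial: counts = {}, nums = [3, 4, 1, 2, 4, 1, 5, 1]
See 3: counts = {3: 1}
See 4: counts = {3: 1, 4: 1}
See 1: counts = {3: 1, 4: 1, 1: 1}
See 2: counts = {3: 1, 4: 1, 1: 1, 2: 1}
See 4: counts = {3: 1, 4: 2, 1: 1, 2: 1}
See 1: counts = {3: 1, 4: 2, 1: 2, 2: 1}
See 5: counts = {3: 1, 4: 2, 1: 2, 2: 1, 5: 1}
See 1: counts = {3: 1, 4: 2, 1: 3, 2: 1, 5: 1}

{3: 1, 4: 2, 1: 3, 2: 1, 5: 1}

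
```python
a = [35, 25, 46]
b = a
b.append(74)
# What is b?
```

After line 1: a = [35, 25, 46]
After line 2 (b = a is an alias, same object): a = [35, 25, 46], b = [35, 25, 46]
After line 3 (b.append mutates the shared list): a = [35, 25, 46, 74], b = [35, 25, 46, 74]

[35, 25, 46, 74]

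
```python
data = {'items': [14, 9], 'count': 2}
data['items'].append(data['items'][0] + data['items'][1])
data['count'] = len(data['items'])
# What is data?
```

After line 1: data = {'items': [14, 9], 'count': 2}
After line 2 (append 14 + 9 = 23): data = {'items': [14, 9, 23], 'count': 2}
After line 3 (count = len(items) = 3): data = {'items': [14, 9, 23], 'count': 3}

{'items': [14, 9, 23], 'count': 3}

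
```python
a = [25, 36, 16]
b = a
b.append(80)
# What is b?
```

After line 1: a = [25, 36, 16]
After line 2 (b = a is an alias, same object): a = [25, 36, 16], b = [25, 36, 16]
After line 3 (b.append mutates the shared list): a = [25, 36, 16, 80], b = [25, 36, 16, 80]

[25, 36, 16, 80]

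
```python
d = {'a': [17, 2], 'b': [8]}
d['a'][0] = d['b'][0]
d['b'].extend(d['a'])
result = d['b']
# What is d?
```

After line 1: d = {'a': [17, 2], 'b': [8]}
After line 2 (a[0] = b[0] = 8): d = {'a': [8, 2], 'b': [8]}
After line 3 (b.extend(a) appends [8, 2]): d = {'a': [8, 2], 'b': [8, 8, 2]}
After line 4: result = d['b'] = [8, 8, 2]

{'a': [8, 2], 'b': [8, 8, 2]}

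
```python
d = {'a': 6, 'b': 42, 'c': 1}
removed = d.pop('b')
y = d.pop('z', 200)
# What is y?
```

After line 1: d = {'a': 6, 'b': 42, 'c': 1}
After line 2 (pop 'b' returns 42): d = {'a': 6, 'c': 1}, removed = 42
After line 3 (pop 'z' missing, returns default 200): d = {'a': 6, 'c': 1}, y = 200

200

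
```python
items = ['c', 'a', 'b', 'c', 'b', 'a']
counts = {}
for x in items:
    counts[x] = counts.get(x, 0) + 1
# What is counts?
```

Initial: counts = {}, items = ['c', 'a', 'b', 'c', 'b', 'a']
See 'c': counts = {'c': 1}
See 'a': counts = {'c': 1, 'a': 1}
See 'b': counts = {'c': 1, 'a': 1, 'b': 1}
See 'c': counts = {'c': 2, 'a': 1, 'b': 1}
See 'b': counts = {'c': 2, 'a': 1, 'b': 2}
See 'a': counts = {'c': 2, 'a': 2, 'b': 2}

{'c': 2, 'a': 2, 'b': 2}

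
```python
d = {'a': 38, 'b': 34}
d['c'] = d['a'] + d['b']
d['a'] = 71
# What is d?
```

After line 1: d = {'a': 38, 'b': 34}
After line 2 (d['c'] = 38 + 34): d = {'a': 38, 'b': 34, 'c': 72}
After line 3: d = {'a': 71, 'b': 34, 'c': 72}

{'a': 71, 'b': 34, 'c': 72}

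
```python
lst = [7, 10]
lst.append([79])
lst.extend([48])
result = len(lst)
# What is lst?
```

After line 1: lst = [7, 10]
After line 2 (append adds [79] as single element): lst = [7, 10, [79]]
After line 3 (extend unpacks [48], adds 48): lst = [7, 10, [79], 48]
After line 4: result = len(lst) = 4

[7, 10, [79], 48]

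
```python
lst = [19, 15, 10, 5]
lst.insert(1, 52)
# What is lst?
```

[19, 52, 15, 10, 5]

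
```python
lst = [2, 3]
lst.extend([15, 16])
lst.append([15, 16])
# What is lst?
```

After line 1: lst = [2, 3]
After line 2 (extend unpacks [15, 16]): lst = [2, 3, 15, 16]
After line 3 (append adds [15, 16] as single element): lst = [2, 3, 15, 16, [15, 16]]

[2, 3, 15, 16, [15, 16]]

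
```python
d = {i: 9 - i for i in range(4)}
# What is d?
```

{0: 9, 1: 8, 2: 7, 3: 6}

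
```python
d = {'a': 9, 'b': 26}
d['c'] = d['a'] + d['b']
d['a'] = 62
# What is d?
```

After line 1: d = {'a': 9, 'b': 26}
After line 2 (d['c'] = 9 + 26): d = {'a': 9, 'b': 26, 'c': 35}
After line 3: d = {'a': 62, 'b': 26, 'c': 35}

{'a': 62, 'b': 26, 'c': 35}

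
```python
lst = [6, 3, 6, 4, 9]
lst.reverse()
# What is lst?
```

[9, 4, 6, 3, 6]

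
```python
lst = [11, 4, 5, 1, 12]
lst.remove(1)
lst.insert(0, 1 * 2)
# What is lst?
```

After line 1: lst = [11, 4, 5, 1, 12]
After line 2 (remove first 1): lst = [11, 4, 5, 12]
After line 3 (insert 2 at index 0): lst = [2, 11, 4, 5, 12]

[2, 11, 4, 5, 12]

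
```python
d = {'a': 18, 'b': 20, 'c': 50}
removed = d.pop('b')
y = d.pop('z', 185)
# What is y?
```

After line 1: d = {'a': 18, 'b': 20, 'c': 50}
After line 2 (pop 'b' returns 20): d = {'a': 18, 'c': 50}, removed = 20
After line 3 (pop 'z' missing, returns default 185): d = {'a': 18, 'c': 50}, y = 185

185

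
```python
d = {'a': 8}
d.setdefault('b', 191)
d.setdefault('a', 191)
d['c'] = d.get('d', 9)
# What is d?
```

After line 1: d = {'a': 8}
After line 2 (setdefault adds 'b'=191): d = {'a': 8, 'b': 191}
After line 3 (setdefault 'a' no-op, already exists): d = {'a': 8, 'b': 191}
After line 4 (get('d', 9) returns default since 'd' not in d): d = {'a': 8, 'b': 191, 'c': 9}

{'a': 8, 'b': 191, 'c': 9}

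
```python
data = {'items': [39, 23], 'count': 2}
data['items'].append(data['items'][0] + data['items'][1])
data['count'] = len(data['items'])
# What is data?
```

After line 1: data = {'items': [39, 23], 'count': 2}
After line 2 (append 39 + 23 = 62): data = {'items': [39, 23, 62], 'count': 2}
After line 3 (count = len(items) = 3): data = {'items': [39, 23, 62], 'count': 3}

{'items': [39, 23, 62], 'count': 3}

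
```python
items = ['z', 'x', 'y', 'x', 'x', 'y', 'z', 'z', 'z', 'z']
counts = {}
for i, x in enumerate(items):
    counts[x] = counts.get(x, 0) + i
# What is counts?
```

Initial: counts = {}, items = ['z', 'x', 'y', 'x', 'x', 'y', 'z', 'z', 'z', 'z']
i=0, x='z': counts = {'z': 0}
i=1, x='x': counts = {'z': 0, 'x': 1}
i=2, x='y': counts = {'z': 0, 'x': 1, 'y': 2}
i=3, x='x': counts = {'z': 0, 'x': 4, 'y': 2}
i=4, x='x': counts = {'z': 0, 'x': 8, 'y': 2}
i=5, x='y': counts = {'z': 0, 'x': 8, 'y': 7}
i=6, x='z': counts = {'z': 6, 'x': 8, 'y': 7}
i=7, x='z': counts = {'z': 13, 'x': 8, 'y': 7}
i=8, x='z': counts = {'z': 21, 'x': 8, 'y': 7}
i=9, x='z': counts = {'z': 30, 'x': 8, 'y': 7}

{'z': 30, 'x': 8, 'y': 7}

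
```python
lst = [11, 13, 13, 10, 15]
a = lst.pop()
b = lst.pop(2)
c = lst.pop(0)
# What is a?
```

After line 1: lst = [11, 13, 13, 10, 15]
After line 2 (pop() -> a = 15): lst = [11, 13, 13, 10]
After line 3 (pop(2) -> b = 13): lst = [11, 13, 10]
After line 4 (pop(0) -> c = 11): lst = [13, 10]

15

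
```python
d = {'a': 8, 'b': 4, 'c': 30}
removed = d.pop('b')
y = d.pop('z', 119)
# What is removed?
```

After line 1: d = {'a': 8, 'b': 4, 'c': 30}
After line 2 (pop 'b' returns 4): d = {'a': 8, 'c': 30}, removed = 4
After line 3 (pop 'z' missing, returns default 119): d = {'a': 8, 'c': 30}, y = 119

4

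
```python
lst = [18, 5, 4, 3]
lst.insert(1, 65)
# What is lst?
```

[18, 65, 5, 4, 3]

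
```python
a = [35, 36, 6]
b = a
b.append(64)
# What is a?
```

After line 1: a = [35, 36, 6]
After line 2 (b = a is an alias, same object): a = [35, 36, 6], b = [35, 36, 6]
After line 3 (b.append mutates the shared list): a = [35, 36, 6, 64], b = [35, 36, 6, 64]

[35, 36, 6, 64]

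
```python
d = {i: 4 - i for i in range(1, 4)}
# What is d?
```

{1: 3, 2: 2, 3: 1}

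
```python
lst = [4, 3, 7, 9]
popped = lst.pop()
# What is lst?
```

[4, 3, 7]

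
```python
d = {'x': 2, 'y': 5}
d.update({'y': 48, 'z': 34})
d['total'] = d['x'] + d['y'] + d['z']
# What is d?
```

After line 1: d = {'x': 2, 'y': 5}
After line 2 (y overwritten, z added): d = {'x': 2, 'y': 48, 'z': 34}
After line 3 (total = 2 + 48 + 34 = 84): d = {'x': 2, 'y': 48, 'z': 34, 'total': 84}

{'x': 2, 'y': 48, 'z': 34, 'total': 84}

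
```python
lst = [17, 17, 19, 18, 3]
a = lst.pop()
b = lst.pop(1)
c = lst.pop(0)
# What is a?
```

After line 1: lst = [17, 17, 19, 18, 3]
After line 2 (pop() -> a = 3): lst = [17, 17, 19, 18]
After line 3 (pop(1) -> b = 17): lst = [17, 19, 18]
After line 4 (pop(0) -> c = 17): lst = [19, 18]

3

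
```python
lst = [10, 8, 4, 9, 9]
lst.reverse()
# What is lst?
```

[9, 9, 4, 8, 10]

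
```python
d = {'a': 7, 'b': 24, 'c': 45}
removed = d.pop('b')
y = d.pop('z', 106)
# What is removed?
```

After line 1: d = {'a': 7, 'b': 24, 'c': 45}
After line 2 (pop 'b' returns 24): d = {'a': 7, 'c': 45}, removed = 24
After line 3 (pop 'z' missing, returns default 106): d = {'a': 7, 'c': 45}, y = 106

24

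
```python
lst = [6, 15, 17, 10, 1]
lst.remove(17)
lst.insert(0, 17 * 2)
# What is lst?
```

After line 1: lst = [6, 15, 17, 10, 1]
After line 2 (remove first 17): lst = [6, 15, 10, 1]
After line 3 (insert 34 at index 0): lst = [34, 6, 15, 10, 1]

[34, 6, 15, 10, 1]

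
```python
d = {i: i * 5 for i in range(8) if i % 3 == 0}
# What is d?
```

{0: 0, 3: 15, 6: 30}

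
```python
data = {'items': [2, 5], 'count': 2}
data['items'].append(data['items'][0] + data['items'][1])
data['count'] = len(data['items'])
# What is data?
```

After line 1: data = {'items': [2, 5], 'count': 2}
After line 2 (append 2 + 5 = 7): data = {'items': [2, 5, 7], 'count': 2}
After line 3 (count = len(items) = 3): data = {'items': [2, 5, 7], 'count': 3}

{'items': [2, 5, 7], 'count': 3}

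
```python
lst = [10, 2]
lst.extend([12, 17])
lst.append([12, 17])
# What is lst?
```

After line 1: lst = [10, 2]
After line 2 (extend unpacks [12, 17]): lst = [10, 2, 12, 17]
After line 3 (append adds [12, 17] as single element): lst = [10, 2, 12, 17, [12, 17]]

[10, 2, 12, 17, [12, 17]]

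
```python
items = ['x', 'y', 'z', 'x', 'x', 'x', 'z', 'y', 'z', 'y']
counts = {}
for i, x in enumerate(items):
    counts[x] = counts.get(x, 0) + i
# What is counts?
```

Initial: counts = {}, items = ['x', 'y', 'z', 'x', 'x', 'x', 'z', 'y', 'z', 'y']
i=0, x='x': counts = {'x': 0}
i=1, x='y': counts = {'x': 0, 'y': 1}
i=2, x='z': counts = {'x': 0, 'y': 1, 'z': 2}
i=3, x='x': counts = {'x': 3, 'y': 1, 'z': 2}
i=4, x='x': counts = {'x': 7, 'y': 1, 'z': 2}
i=5, x='x': counts = {'x': 12, 'y': 1, 'z': 2}
i=6, x='z': counts = {'x': 12, 'y': 1, 'z': 8}
i=7, x='y': counts = {'x': 12, 'y': 8, 'z': 8}
i=8, x='z': counts = {'x': 12, 'y': 8, 'z': 16}
i=9, x='y': counts = {'x': 12, 'y': 17, 'z': 16}

{'x': 12, 'y': 17, 'z': 16}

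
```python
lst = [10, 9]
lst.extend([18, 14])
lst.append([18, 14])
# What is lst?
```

After line 1: lst = [10, 9]
After line 2 (extend unpacks [18, 14]): lst = [10, 9, 18, 14]
After line 3 (append adds [18, 14] as single element): lst = [10, 9, 18, 14, [18, 14]]

[10, 9, 18, 14, [18, 14]]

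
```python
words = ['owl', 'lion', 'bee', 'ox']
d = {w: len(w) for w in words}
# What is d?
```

{'owl': 3, 'lion': 4, 'bee': 3, 'ox': 2}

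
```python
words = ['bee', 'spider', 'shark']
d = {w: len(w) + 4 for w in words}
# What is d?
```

{'bee': 7, 'spider': 10, 'shark': 9}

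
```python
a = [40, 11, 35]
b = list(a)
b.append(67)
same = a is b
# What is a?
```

After line 1: a = [40, 11, 35]
After line 2 (b = list(a) is a shallow copy, new object): a = [40, 11, 35], b = [40, 11, 35]
After line 3 (append only mutates b): a = [40, 11, 35], b = [40, 11, 35, 67]
After line 4 (same = a is b; different objects -> False): same = False

[40, 11, 35]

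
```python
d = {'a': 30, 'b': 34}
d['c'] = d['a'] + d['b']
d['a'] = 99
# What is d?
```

After line 1: d = {'a': 30, 'b': 34}
After line 2 (d['c'] = 30 + 34): d = {'a': 30, 'b': 34, 'c': 64}
After line 3: d = {'a': 99, 'b': 34, 'c': 64}

{'a': 99, 'b': 34, 'c': 64}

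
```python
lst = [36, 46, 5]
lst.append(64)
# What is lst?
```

[36, 46, 5, 64]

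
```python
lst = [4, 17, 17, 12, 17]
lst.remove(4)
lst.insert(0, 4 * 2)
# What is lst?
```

After line 1: lst = [4, 17, 17, 12, 17]
After line 2 (remove first 4): lst = [17, 17, 12, 17]
After line 3 (insert 8 at index 0): lst = [8, 17, 17, 12, 17]

[8, 17, 17, 12, 17]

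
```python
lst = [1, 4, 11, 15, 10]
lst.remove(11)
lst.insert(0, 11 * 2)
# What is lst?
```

After line 1: lst = [1, 4, 11, 15, 10]
After line 2 (remove first 11): lst = [1, 4, 15, 10]
After line 3 (insert 22 at index 0): lst = [22, 1, 4, 15, 10]

[22, 1, 4, 15, 10]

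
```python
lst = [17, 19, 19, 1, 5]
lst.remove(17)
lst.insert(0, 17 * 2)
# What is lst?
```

After line 1: lst = [17, 19, 19, 1, 5]
After line 2 (remove first 17): lst = [19, 19, 1, 5]
After line 3 (insert 34 at index 0): lst = [34, 19, 19, 1, 5]

[34, 19, 19, 1, 5]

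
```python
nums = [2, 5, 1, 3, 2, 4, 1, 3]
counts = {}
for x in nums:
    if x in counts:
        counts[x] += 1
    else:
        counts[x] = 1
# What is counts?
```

Initial: counts = {}, nums = [2, 5, 1, 3, 2, 4, 1, 3]
See 2: counts = {2: 1}
See 5: counts = {2: 1, 5: 1}
See 1: counts = {2: 1, 5: 1, 1: 1}
See 3: counts = {2: 1, 5: 1, 1: 1, 3: 1}
See 2: counts = {2: 2, 5: 1, 1: 1, 3: 1}
See 4: counts = {2: 2, 5: 1, 1: 1, 3: 1, 4: 1}
See 1: counts = {2: 2, 5: 1, 1: 2, 3: 1, 4: 1}
See 3: counts = {2: 2, 5: 1, 1: 2, 3: 2, 4: 1}

{2: 2, 5: 1, 1: 2, 3: 2, 4: 1}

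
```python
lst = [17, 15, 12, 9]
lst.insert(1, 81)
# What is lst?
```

[17, 81, 15, 12, 9]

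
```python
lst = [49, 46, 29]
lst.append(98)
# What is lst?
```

[49, 46, 29, 98]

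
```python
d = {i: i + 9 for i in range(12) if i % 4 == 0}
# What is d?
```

{0: 9, 4: 13, 8: 17}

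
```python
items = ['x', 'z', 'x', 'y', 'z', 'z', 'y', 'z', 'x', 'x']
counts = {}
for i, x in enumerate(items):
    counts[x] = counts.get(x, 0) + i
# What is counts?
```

Initial: counts = {}, items = ['x', 'z', 'x', 'y', 'z', 'z', 'y', 'z', 'x', 'x']
i=0, x='x': counts = {'x': 0}
i=1, x='z': counts = {'x': 0, 'z': 1}
i=2, x='x': counts = {'x': 2, 'z': 1}
i=3, x='y': counts = {'x': 2, 'z': 1, 'y': 3}
i=4, x='z': counts = {'x': 2, 'z': 5, 'y': 3}
i=5, x='z': counts = {'x': 2, 'z': 10, 'y': 3}
i=6, x='y': counts = {'x': 2, 'z': 10, 'y': 9}
i=7, x='z': counts = {'x': 2, 'z': 17, 'y': 9}
i=8, x='x': counts = {'x': 10, 'z': 17, 'y': 9}
i=9, x='x': counts = {'x': 19, 'z': 17, 'y': 9}

{'x': 19, 'z': 17, 'y': 9}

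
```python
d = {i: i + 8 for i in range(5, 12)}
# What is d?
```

{5: 13, 6: 14, 7: 15, 8: 16, 9: 17, 10: 18, 11: 19}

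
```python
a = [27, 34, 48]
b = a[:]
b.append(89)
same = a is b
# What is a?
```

After line 1: a = [27, 34, 48]
After line 2 (b = a[:] is a shallow copy, new object): a = [27, 34, 48], b = [27, 34, 48]
After line 3 (append only mutates b): a = [27, 34, 48], b = [27, 34, 48, 89]
After line 4 (same = a is b; different objects -> False): same = False

[27, 34, 48]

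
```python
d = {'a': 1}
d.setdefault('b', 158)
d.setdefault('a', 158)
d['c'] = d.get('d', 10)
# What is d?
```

After line 1: d = {'a': 1}
After line 2 (setdefault adds 'b'=158): d = {'a': 1, 'b': 158}
After line 3 (setdefault 'a' no-op, already exists): d = {'a': 1, 'b': 158}
After line 4 (get('d', 10) returns default since 'd' not in d): d = {'a': 1, 'b': 158, 'c': 10}

{'a': 1, 'b': 158, 'c': 10}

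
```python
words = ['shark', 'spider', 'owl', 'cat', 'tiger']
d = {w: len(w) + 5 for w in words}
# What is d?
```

{'shark': 10, 'spider': 11, 'owl': 8, 'cat': 8, 'tiger': 10}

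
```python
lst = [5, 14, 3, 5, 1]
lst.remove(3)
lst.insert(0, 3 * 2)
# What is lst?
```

After line 1: lst = [5, 14, 3, 5, 1]
After line 2 (remove first 3): lst = [5, 14, 5, 1]
After line 3 (insert 6 at index 0): lst = [6, 5, 14, 5, 1]

[6, 5, 14, 5, 1]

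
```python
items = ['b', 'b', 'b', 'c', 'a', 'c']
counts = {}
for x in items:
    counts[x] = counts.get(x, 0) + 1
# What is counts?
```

Initial: counts = {}, items = ['b', 'b', 'b', 'c', 'a', 'c']
See 'b': counts = {'b': 1}
See 'b': counts = {'b': 2}
See 'b': counts = {'b': 3}
See 'c': counts = {'b': 3, 'c': 1}
See 'a': counts = {'b': 3, 'c': 1, 'a': 1}
See 'c': counts = {'b': 3, 'c': 2, 'a': 1}

{'b': 3, 'c': 2, 'a': 1}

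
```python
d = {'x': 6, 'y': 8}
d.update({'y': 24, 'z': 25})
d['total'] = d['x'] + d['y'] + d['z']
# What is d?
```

After line 1: d = {'x': 6, 'y': 8}
After line 2 (y overwritten, z added): d = {'x': 6, 'y': 24, 'z': 25}
After line 3 (total = 6 + 24 + 25 = 55): d = {'x': 6, 'y': 24, 'z': 25, 'total': 55}

{'x': 6, 'y': 24, 'z': 25, 'total': 55}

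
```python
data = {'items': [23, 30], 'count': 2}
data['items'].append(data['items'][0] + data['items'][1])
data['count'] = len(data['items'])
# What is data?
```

After line 1: data = {'items': [23, 30], 'count': 2}
After line 2 (append 23 + 30 = 53): data = {'items': [23, 30, 53], 'count': 2}
After line 3 (count = len(items) = 3): data = {'items': [23, 30, 53], 'count': 3}

{'items': [23, 30, 53], 'count': 3}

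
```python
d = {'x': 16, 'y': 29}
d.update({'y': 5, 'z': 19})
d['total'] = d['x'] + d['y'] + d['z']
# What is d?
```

After line 1: d = {'x': 16, 'y': 29}
After line 2 (y overwritten, z added): d = {'x': 16, 'y': 5, 'z': 19}
After line 3 (total = 16 + 5 + 19 = 40): d = {'x': 16, 'y': 5, 'z': 19, 'total': 40}

{'x': 16, 'y': 5, 'z': 19, 'total': 40}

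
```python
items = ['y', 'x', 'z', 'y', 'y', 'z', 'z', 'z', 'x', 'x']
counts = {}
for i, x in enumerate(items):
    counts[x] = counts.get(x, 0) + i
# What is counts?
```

Initial: counts = {}, items = ['y', 'x', 'z', 'y', 'y', 'z', 'z', 'z', 'x', 'x']
i=0, x='y': counts = {'y': 0}
i=1, x='x': counts = {'y': 0, 'x': 1}
i=2, x='z': counts = {'y': 0, 'x': 1, 'z': 2}
i=3, x='y': counts = {'y': 3, 'x': 1, 'z': 2}
i=4, x='y': counts = {'y': 7, 'x': 1, 'z': 2}
i=5, x='z': counts = {'y': 7, 'x': 1, 'z': 7}
i=6, x='z': counts = {'y': 7, 'x': 1, 'z': 13}
i=7, x='z': counts = {'y': 7, 'x': 1, 'z': 20}
i=8, x='x': counts = {'y': 7, 'x': 9, 'z': 20}
i=9, x='x': counts = {'y': 7, 'x': 18, 'z': 20}

{'y': 7, 'x': 18, 'z': 20}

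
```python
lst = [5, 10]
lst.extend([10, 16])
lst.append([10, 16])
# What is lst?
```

After line 1: lst = [5, 10]
After line 2 (extend unpacks [10, 16]): lst = [5, 10, 10, 16]
After line 3 (append adds [10, 16] as single element): lst = [5, 10, 10, 16, [10, 16]]

[5, 10, 10, 16, [10, 16]]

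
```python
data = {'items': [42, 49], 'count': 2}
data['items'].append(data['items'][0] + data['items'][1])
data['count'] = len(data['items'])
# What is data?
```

After line 1: data = {'items': [42, 49], 'count': 2}
After line 2 (append 42 + 49 = 91): data = {'items': [42, 49, 91], 'count': 2}
After line 3 (count = len(items) = 3): data = {'items': [42, 49, 91], 'count': 3}

{'items': [42, 49, 91], 'count': 3}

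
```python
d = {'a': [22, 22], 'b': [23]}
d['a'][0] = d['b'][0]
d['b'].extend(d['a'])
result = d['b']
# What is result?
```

After line 1: d = {'a': [22, 22], 'b': [23]}
After line 2 (a[0] = b[0] = 23): d = {'a': [23, 22], 'b': [23]}
After line 3 (b.extend(a) appends [23, 22]): d = {'a': [23, 22], 'b': [23, 23, 22]}
After line 4: result = d['b'] = [23, 23, 22]

[23, 23, 22]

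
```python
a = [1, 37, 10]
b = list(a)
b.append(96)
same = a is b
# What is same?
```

After line 1: a = [1, 37, 10]
After line 2 (b = list(a) is a shallow copy, new object): a = [1, 37, 10], b = [1, 37, 10]
After line 3 (append only mutates b): a = [1, 37, 10], b = [1, 37, 10, 96]
After line 4 (same = a is b; different objects -> False): same = False

False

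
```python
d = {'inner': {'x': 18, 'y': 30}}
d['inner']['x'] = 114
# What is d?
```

After line 1: d = {'inner': {'x': 18, 'y': 30}}
After line 2 (inner x overwritten): d = {'inner': {'x': 114, 'y': 30}}

{'inner': {'x': 114, 'y': 30}}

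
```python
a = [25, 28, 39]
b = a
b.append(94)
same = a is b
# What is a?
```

After line 1: a = [25, 28, 39]
After line 2 (b = a is an alias, same object): a = [25, 28, 39], b = [25, 28, 39]
After line 3 (b.append mutates the shared list): a = [25, 28, 39, 94], b = [25, 28, 39, 94]
After line 4 (same = a is b; same object -> True): same = True

[25, 28, 39, 94]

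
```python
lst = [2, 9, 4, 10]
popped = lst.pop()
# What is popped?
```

10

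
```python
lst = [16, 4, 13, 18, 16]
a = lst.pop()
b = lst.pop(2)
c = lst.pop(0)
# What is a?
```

After line 1: lst = [16, 4, 13, 18, 16]
After line 2 (pop() -> a = 16): lst = [16, 4, 13, 18]
After line 3 (pop(2) -> b = 13): lst = [16, 4, 18]
After line 4 (pop(0) -> c = 16): lst = [4, 18]

16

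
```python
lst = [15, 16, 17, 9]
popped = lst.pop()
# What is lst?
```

[15, 16, 17]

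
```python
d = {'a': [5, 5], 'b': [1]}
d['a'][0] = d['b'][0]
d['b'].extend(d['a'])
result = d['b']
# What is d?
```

After line 1: d = {'a': [5, 5], 'b': [1]}
After line 2 (a[0] = b[0] = 1): d = {'a': [1, 5], 'b': [1]}
After line 3 (b.extend(a) appends [1, 5]): d = {'a': [1, 5], 'b': [1, 1, 5]}
After line 4: result = d['b'] = [1, 1, 5]

{'a': [1, 5], 'b': [1, 1, 5]}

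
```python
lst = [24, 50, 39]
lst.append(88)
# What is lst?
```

[24, 50, 39, 88]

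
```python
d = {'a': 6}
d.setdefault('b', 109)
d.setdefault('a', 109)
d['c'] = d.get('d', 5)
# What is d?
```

After line 1: d = {'a': 6}
After line 2 (setdefault adds 'b'=109): d = {'a': 6, 'b': 109}
After line 3 (setdefault 'a' no-op, already exists): d = {'a': 6, 'b': 109}
After line 4 (get('d', 5) returns default since 'd' not in d): d = {'a': 6, 'b': 109, 'c': 5}

{'a': 6, 'b': 109, 'c': 5}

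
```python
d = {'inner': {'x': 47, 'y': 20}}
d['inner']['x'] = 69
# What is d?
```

After line 1: d = {'inner': {'x': 47, 'y': 20}}
After line 2 (inner x overwritten): d = {'inner': {'x': 69, 'y': 20}}

{'inner': {'x': 69, 'y': 20}}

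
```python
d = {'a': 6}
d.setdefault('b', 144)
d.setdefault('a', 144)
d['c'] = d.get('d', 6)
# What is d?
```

After line 1: d = {'a': 6}
After line 2 (setdefault adds 'b'=144): d = {'a': 6, 'b': 144}
After line 3 (setdefault 'a' no-op, already exists): d = {'a': 6, 'b': 144}
After line 4 (get('d', 6) returns default since 'd' not in d): d = {'a': 6, 'b': 144, 'c': 6}

{'a': 6, 'b': 144, 'c': 6}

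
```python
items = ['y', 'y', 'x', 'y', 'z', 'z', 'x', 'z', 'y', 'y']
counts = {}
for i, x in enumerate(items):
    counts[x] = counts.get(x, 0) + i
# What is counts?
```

Initial: counts = {}, items = ['y', 'y', 'x', 'y', 'z', 'z', 'x', 'z', 'y', 'y']
i=0, x='y': counts = {'y': 0}
i=1, x='y': counts = {'y': 1}
i=2, x='x': counts = {'y': 1, 'x': 2}
i=3, x='y': counts = {'y': 4, 'x': 2}
i=4, x='z': counts = {'y': 4, 'x': 2, 'z': 4}
i=5, x='z': counts = {'y': 4, 'x': 2, 'z': 9}
i=6, x='x': counts = {'y': 4, 'x': 8, 'z': 9}
i=7, x='z': counts = {'y': 4, 'x': 8, 'z': 16}
i=8, x='y': counts = {'y': 12, 'x': 8, 'z': 16}
i=9, x='y': counts = {'y': 21, 'x': 8, 'z': 16}

{'y': 21, 'x': 8, 'z': 16}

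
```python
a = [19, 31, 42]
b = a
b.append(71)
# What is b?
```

After line 1: a = [19, 31, 42]
After line 2 (b = a is an alias, same object): a = [19, 31, 42], b = [19, 31, 42]
After line 3 (b.append mutates the shared list): a = [19, 31, 42, 71], b = [19, 31, 42, 71]

[19, 31, 42, 71]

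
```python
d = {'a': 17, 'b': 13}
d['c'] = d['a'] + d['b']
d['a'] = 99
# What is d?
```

After line 1: d = {'a': 17, 'b': 13}
After line 2 (d['c'] = 17 + 13): d = {'a': 17, 'b': 13, 'c': 30}
After line 3: d = {'a': 99, 'b': 13, 'c': 30}

{'a': 99, 'b': 13, 'c': 30}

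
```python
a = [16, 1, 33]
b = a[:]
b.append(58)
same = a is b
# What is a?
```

After line 1: a = [16, 1, 33]
After line 2 (b = a[:] is a shallow copy, new object): a = [16, 1, 33], b = [16, 1, 33]
After line 3 (append only mutates b): a = [16, 1, 33], b = [16, 1, 33, 58]
After line 4 (same = a is b; different objects -> False): same = False

[16, 1, 33]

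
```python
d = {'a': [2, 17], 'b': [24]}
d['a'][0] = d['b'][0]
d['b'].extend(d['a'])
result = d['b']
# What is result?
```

After line 1: d = {'a': [2, 17], 'b': [24]}
After line 2 (a[0] = b[0] = 24): d = {'a': [24, 17], 'b': [24]}
After line 3 (b.extend(a) appends [24, 17]): d = {'a': [24, 17], 'b': [24, 24, 17]}
After line 4: result = d['b'] = [24, 24, 17]

[24, 24, 17]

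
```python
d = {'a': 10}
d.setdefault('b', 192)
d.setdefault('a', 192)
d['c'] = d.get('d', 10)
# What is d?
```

After line 1: d = {'a': 10}
After line 2 (setdefault adds 'b'=192): d = {'a': 10, 'b': 192}
After line 3 (setdefault 'a' no-op, already exists): d = {'a': 10, 'b': 192}
After line 4 (get('d', 10) returns default since 'd' not in d): d = {'a': 10, 'b': 192, 'c': 10}

{'a': 10, 'b': 192, 'c': 10}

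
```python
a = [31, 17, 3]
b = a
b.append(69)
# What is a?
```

After line 1: a = [31, 17, 3]
After line 2 (b = a is an alias, same object): a = [31, 17, 3], b = [31, 17, 3]
After line 3 (b.append mutates the shared list): a = [31, 17, 3, 69], b = [31, 17, 3, 69]

[31, 17, 3, 69]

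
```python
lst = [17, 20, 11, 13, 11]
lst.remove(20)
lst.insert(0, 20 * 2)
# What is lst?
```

After line 1: lst = [17, 20, 11, 13, 11]
After line 2 (remove first 20): lst = [17, 11, 13, 11]
After line 3 (insert 40 at index 0): lst = [40, 17, 11, 13, 11]

[40, 17, 11, 13, 11]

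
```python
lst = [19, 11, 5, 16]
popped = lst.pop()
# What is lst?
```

[19, 11, 5]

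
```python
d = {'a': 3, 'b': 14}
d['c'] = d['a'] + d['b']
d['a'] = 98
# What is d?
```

After line 1: d = {'a': 3, 'b': 14}
After line 2 (d['c'] = 3 + 14): d = {'a': 3, 'b': 14, 'c': 17}
After line 3: d = {'a': 98, 'b': 14, 'c': 17}

{'a': 98, 'b': 14, 'c': 17}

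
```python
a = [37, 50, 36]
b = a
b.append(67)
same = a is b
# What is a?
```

After line 1: a = [37, 50, 36]
After line 2 (b = a is an alias, same object): a = [37, 50, 36], b = [37, 50, 36]
After line 3 (b.append mutates the shared list): a = [37, 50, 36, 67], b = [37, 50, 36, 67]
After line 4 (same = a is b; same object -> True): same = True

[37, 50, 36, 67]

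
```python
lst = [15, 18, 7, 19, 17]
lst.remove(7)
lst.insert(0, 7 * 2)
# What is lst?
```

After line 1: lst = [15, 18, 7, 19, 17]
After line 2 (remove first 7): lst = [15, 18, 19, 17]
After line 3 (insert 14 at index 0): lst = [14, 15, 18, 19, 17]

[14, 15, 18, 19, 17]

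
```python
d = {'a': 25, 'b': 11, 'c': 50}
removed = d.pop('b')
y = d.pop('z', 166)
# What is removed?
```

After line 1: d = {'a': 25, 'b': 11, 'c': 50}
After line 2 (pop 'b' returns 11): d = {'a': 25, 'c': 50}, removed = 11
After line 3 (pop 'z' missing, returns default 166): d = {'a': 25, 'c': 50}, y = 166

11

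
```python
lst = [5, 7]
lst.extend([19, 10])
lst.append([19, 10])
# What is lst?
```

After line 1: lst = [5, 7]
After line 2 (extend unpacks [19, 10]): lst = [5, 7, 19, 10]
After line 3 (append adds [19, 10] as single element): lst = [5, 7, 19, 10, [19, 10]]

[5, 7, 19, 10, [19, 10]]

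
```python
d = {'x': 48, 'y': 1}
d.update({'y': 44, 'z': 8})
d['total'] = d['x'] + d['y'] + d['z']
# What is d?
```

After line 1: d = {'x': 48, 'y': 1}
After line 2 (y overwritten, z added): d = {'x': 48, 'y': 44, 'z': 8}
After line 3 (total = 48 + 44 + 8 = 100): d = {'x': 48, 'y': 44, 'z': 8, 'total': 100}

{'x': 48, 'y': 44, 'z': 8, 'total': 100}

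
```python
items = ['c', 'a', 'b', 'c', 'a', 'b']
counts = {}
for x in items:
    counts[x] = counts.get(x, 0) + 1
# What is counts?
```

Initial: counts = {}, items = ['c', 'a', 'b', 'c', 'a', 'b']
See 'c': counts = {'c': 1}
See 'a': counts = {'c': 1, 'a': 1}
See 'b': counts = {'c': 1, 'a': 1, 'b': 1}
See 'c': counts = {'c': 2, 'a': 1, 'b': 1}
See 'a': counts = {'c': 2, 'a': 2, 'b': 1}
See 'b': counts = {'c': 2, 'a': 2, 'b': 2}

{'c': 2, 'a': 2, 'b': 2}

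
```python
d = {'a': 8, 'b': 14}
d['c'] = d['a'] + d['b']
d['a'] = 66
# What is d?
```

After line 1: d = {'a': 8, 'b': 14}
After line 2 (d['c'] = 8 + 14): d = {'a': 8, 'b': 14, 'c': 22}
After line 3: d = {'a': 66, 'b': 14, 'c': 22}

{'a': 66, 'b': 14, 'c': 22}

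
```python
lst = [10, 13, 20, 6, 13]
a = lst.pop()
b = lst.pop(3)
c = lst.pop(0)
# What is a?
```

After line 1: lst = [10, 13, 20, 6, 13]
After line 2 (pop() -> a = 13): lst = [10, 13, 20, 6]
After line 3 (pop(3) -> b = 6): lst = [10, 13, 20]
After line 4 (pop(0) -> c = 10): lst = [13, 20]

13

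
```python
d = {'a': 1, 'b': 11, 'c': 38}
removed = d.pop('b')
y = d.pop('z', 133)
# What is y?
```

After line 1: d = {'a': 1, 'b': 11, 'c': 38}
After line 2 (pop 'b' returns 11): d = {'a': 1, 'c': 38}, removed = 11
After line 3 (pop 'z' missing, returns default 133): d = {'a': 1, 'c': 38}, y = 133

133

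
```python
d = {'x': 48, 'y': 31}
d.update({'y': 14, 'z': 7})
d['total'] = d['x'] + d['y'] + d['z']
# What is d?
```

After line 1: d = {'x': 48, 'y': 31}
After line 2 (y overwritten, z added): d = {'x': 48, 'y': 14, 'z': 7}
After line 3 (total = 48 + 14 + 7 = 69): d = {'x': 48, 'y': 14, 'z': 7, 'total': 69}

{'x': 48, 'y': 14, 'z': 7, 'total': 69}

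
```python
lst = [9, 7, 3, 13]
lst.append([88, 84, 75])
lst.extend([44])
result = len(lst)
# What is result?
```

After line 1: lst = [9, 7, 3, 13]
After line 2 (append adds [88, 84, 75] as single element): lst = [9, 7, 3, 13, [88, 84, 75]]
After line 3 (extend unpacks [44], adds 44): lst = [9, 7, 3, 13, [88, 84, 75], 44]
After line 4: result = len(lst) = 6

6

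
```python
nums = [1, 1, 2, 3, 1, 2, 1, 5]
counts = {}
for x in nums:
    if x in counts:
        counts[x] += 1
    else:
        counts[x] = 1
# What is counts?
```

Initial: counts = {}, nums = [1, 1, 2, 3, 1, 2, 1, 5]
See 1: counts = {1: 1}
See 1: counts = {1: 2}
See 2: counts = {1: 2, 2: 1}
See 3: counts = {1: 2, 2: 1, 3: 1}
See 1: counts = {1: 3, 2: 1, 3: 1}
See 2: counts = {1: 3, 2: 2, 3: 1}
See 1: counts = {1: 4, 2: 2, 3: 1}
See 5: counts = {1: 4, 2: 2, 3: 1, 5: 1}

{1: 4, 2: 2, 3: 1, 5: 1}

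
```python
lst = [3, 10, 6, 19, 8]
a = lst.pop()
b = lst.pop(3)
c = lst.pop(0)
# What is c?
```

After line 1: lst = [3, 10, 6, 19, 8]
After line 2 (pop() -> a = 8): lst = [3, 10, 6, 19]
After line 3 (pop(3) -> b = 19): lst = [3, 10, 6]
After line 4 (pop(0) -> c = 3): lst = [10, 6]

3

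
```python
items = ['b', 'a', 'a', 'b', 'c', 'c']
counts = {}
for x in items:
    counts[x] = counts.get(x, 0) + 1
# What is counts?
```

Initial: counts = {}, items = ['b', 'a', 'a', 'b', 'c', 'c']
See 'b': counts = {'b': 1}
See 'a': counts = {'b': 1, 'a': 1}
See 'a': counts = {'b': 1, 'a': 2}
See 'b': counts = {'b': 2, 'a': 2}
See 'c': counts = {'b': 2, 'a': 2, 'c': 1}
See 'c': counts = {'b': 2, 'a': 2, 'c': 2}

{'b': 2, 'a': 2, 'c': 2}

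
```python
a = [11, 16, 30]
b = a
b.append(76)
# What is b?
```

After line 1: a = [11, 16, 30]
After line 2 (b = a is an alias, same object): a = [11, 16, 30], b = [11, 16, 30]
After line 3 (b.append mutates the shared list): a = [11, 16, 30, 76], b = [11, 16, 30, 76]

[11, 16, 30, 76]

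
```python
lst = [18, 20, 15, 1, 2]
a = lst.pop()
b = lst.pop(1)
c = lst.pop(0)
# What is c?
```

After line 1: lst = [18, 20, 15, 1, 2]
After line 2 (pop() -> a = 2): lst = [18, 20, 15, 1]
After line 3 (pop(1) -> b = 20): lst = [18, 15, 1]
After line 4 (pop(0) -> c = 18): lst = [15, 1]

18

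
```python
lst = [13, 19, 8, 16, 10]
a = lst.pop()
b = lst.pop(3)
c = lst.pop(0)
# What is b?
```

After line 1: lst = [13, 19, 8, 16, 10]
After line 2 (pop() -> a = 10): lst = [13, 19, 8, 16]
After line 3 (pop(3) -> b = 16): lst = [13, 19, 8]
After line 4 (pop(0) -> c = 13): lst = [19, 8]

16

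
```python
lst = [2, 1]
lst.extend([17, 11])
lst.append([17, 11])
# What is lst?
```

After line 1: lst = [2, 1]
After line 2 (extend unpacks [17, 11]): lst = [2, 1, 17, 11]
After line 3 (append adds [17, 11] as single element): lst = [2, 1, 17, 11, [17, 11]]

[2, 1, 17, 11, [17, 11]]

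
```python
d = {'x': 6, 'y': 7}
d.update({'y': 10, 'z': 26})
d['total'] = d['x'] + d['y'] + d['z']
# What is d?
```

After line 1: d = {'x': 6, 'y': 7}
After line 2 (y overwritten, z added): d = {'x': 6, 'y': 10, 'z': 26}
After line 3 (total = 6 + 10 + 26 = 42): d = {'x': 6, 'y': 10, 'z': 26, 'total': 42}

{'x': 6, 'y': 10, 'z': 26, 'total': 42}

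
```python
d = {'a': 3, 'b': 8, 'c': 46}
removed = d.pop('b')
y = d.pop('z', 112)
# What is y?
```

After line 1: d = {'a': 3, 'b': 8, 'c': 46}
After line 2 (pop 'b' returns 8): d = {'a': 3, 'c': 46}, removed = 8
After line 3 (pop 'z' missing, returns default 112): d = {'a': 3, 'c': 46}, y = 112

112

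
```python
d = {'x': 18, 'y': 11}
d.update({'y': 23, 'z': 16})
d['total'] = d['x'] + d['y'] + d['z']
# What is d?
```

After line 1: d = {'x': 18, 'y': 11}
After line 2 (y overwritten, z added): d = {'x': 18, 'y': 23, 'z': 16}
After line 3 (total = 18 + 23 + 16 = 57): d = {'x': 18, 'y': 23, 'z': 16, 'total': 57}

{'x': 18, 'y': 23, 'z': 16, 'total': 57}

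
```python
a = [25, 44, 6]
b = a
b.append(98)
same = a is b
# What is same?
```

After line 1: a = [25, 44, 6]
After line 2 (b = a is an alias, same object): a = [25, 44, 6], b = [25, 44, 6]
After line 3 (b.append mutates the shared list): a = [25, 44, 6, 98], b = [25, 44, 6, 98]
After line 4 (same = a is b; same object -> True): same = True

True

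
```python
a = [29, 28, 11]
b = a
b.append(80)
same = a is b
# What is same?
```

After line 1: a = [29, 28, 11]
After line 2 (b = a is an alias, same object): a = [29, 28, 11], b = [29, 28, 11]
After line 3 (b.append mutates the shared list): a = [29, 28, 11, 80], b = [29, 28, 11, 80]
After line 4 (same = a is b; same object -> True): same = True

True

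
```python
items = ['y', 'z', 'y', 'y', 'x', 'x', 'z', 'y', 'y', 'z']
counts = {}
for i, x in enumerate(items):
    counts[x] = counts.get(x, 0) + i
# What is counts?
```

Initial: counts = {}, items = ['y', 'z', 'y', 'y', 'x', 'x', 'z', 'y', 'y', 'z']
i=0, x='y': counts = {'y': 0}
i=1, x='z': counts = {'y': 0, 'z': 1}
i=2, x='y': counts = {'y': 2, 'z': 1}
i=3, x='y': counts = {'y': 5, 'z': 1}
i=4, x='x': counts = {'y': 5, 'z': 1, 'x': 4}
i=5, x='x': counts = {'y': 5, 'z': 1, 'x': 9}
i=6, x='z': counts = {'y': 5, 'z': 7, 'x': 9}
i=7, x='y': counts = {'y': 12, 'z': 7, 'x': 9}
i=8, x='y': counts = {'y': 20, 'z': 7, 'x': 9}
i=9, x='z': counts = {'y': 20, 'z': 16, 'x': 9}

{'y': 20, 'z': 16, 'x': 9}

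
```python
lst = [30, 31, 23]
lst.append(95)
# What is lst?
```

[30, 31, 23, 95]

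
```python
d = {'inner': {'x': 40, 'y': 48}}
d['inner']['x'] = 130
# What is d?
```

After line 1: d = {'inner': {'x': 40, 'y': 48}}
After line 2 (inner x overwritten): d = {'inner': {'x': 130, 'y': 48}}

{'inner': {'x': 130, 'y': 48}}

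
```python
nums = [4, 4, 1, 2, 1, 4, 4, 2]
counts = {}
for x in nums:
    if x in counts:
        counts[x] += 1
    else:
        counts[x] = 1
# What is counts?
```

Initial: counts = {}, nums = [4, 4, 1, 2, 1, 4, 4, 2]
See 4: counts = {4: 1}
See 4: counts = {4: 2}
See 1: counts = {4: 2, 1: 1}
See 2: counts = {4: 2, 1: 1, 2: 1}
See 1: counts = {4: 2, 1: 2, 2: 1}
See 4: counts = {4: 3, 1: 2, 2: 1}
See 4: counts = {4: 4, 1: 2, 2: 1}
See 2: counts = {4: 4, 1: 2, 2: 2}

{4: 4, 1: 2, 2: 2}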